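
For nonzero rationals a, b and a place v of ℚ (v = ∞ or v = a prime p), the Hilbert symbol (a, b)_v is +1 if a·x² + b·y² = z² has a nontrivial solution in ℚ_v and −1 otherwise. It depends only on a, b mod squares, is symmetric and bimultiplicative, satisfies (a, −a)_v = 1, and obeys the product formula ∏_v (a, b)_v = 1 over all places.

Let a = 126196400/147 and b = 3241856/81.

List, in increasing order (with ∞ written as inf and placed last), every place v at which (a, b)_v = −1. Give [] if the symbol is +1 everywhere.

Mod squares: a ≡ 946473, b ≡ 50654. Check v ∈ {∞, 2, 3, 5, 7, 11, 19, 23, 29, 31, 43}.
v=7: a=7^-2·(≡5), b=7^0·(≡4) mod 7; (5|7)=-1, (4|7)=+1; (−1)^{-2·0·3}·(-1)^0·(+1)^-2 = +1.
v=3: a=3^-1·(≡2), b=3^-4·(≡2) mod 3; (2|3)=-1, (2|3)=-1; (−1)^{-1·-4·1}·(-1)^-4·(-1)^-1 = -1.
v=43: a=43^1·(≡41), b=43^1·(≡6) mod 43; (41|43)=+1, (6|43)=+1; (−1)^{1·1·21}·(+1)^1·(+1)^1 = -1.
v=19: a=19^0·(≡16), b=19^1·(≡16) mod 19; (16|19)=+1, (16|19)=+1; (−1)^{0·1·9}·(+1)^1·(+1)^0 = +1.
v=31: a=31^0·(≡17), b=31^1·(≡17) mod 31; (17|31)=-1, (17|31)=-1; (−1)^{0·1·15}·(-1)^1·(-1)^0 = -1.
v=∞: 946473 > 0 and 50654 > 0  ⇒  (a,b)_∞ = +1.
v=11: a=11^1·(≡4), b=11^0·(≡6) mod 11; (4|11)=+1, (6|11)=-1; (−1)^{1·0·5}·(+1)^0·(-1)^1 = -1.
v=23: a=23^1·(≡9), b=23^0·(≡12) mod 23; (9|23)=+1, (12|23)=+1; (−1)^{1·0·11}·(+1)^0·(+1)^1 = +1.
v=2: v_2(a)=4, v_2(b)=7; units ≡ 1, 7 (mod 8); ε·ε+αω+βω = 0·1+4·0+7·0 ≡ 0  ⇒  (a,b)_2 = +1.
v=29: a=29^1·(≡17), b=29^0·(≡9) mod 29; (17|29)=-1, (9|29)=+1; (−1)^{1·0·14}·(-1)^0·(+1)^1 = +1.
v=5: a=5^2·(≡3), b=5^0·(≡1) mod 5; (3|5)=-1, (1|5)=+1; (−1)^{2·0·2}·(-1)^0·(+1)^2 = +1.
|Ram(946473, 50654)| = 4, even; anisotropic at {3, 11, 31, 43}.

[3, 11, 31, 43]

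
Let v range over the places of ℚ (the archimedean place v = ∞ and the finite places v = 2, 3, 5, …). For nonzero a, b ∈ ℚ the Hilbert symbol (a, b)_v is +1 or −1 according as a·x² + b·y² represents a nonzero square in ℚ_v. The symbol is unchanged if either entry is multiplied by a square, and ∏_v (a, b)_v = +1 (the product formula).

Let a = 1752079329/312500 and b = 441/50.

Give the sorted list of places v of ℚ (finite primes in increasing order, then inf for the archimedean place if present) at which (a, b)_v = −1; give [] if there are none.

[2, 5, 11, 13]

Mod squares: a ≡ 5005, b ≡ 2. Check v ∈ {∞, 2, 3, 5, 7, 11, 13}.
v=3: a=3^6·(≡1), b=3^2·(≡2) mod 3; (1|3)=+1, (2|3)=-1; (−1)^{6·2·1}·(+1)^2·(-1)^6 = +1.
v=7: a=7^5·(≡4), b=7^2·(≡2) mod 7; (4|7)=+1, (2|7)=+1; (−1)^{5·2·3}·(+1)^2·(+1)^5 = +1.
v=11: a=11^1·(≡5), b=11^0·(≡2) mod 11; (5|11)=+1, (2|11)=-1; (−1)^{1·0·5}·(+1)^0·(-1)^1 = -1.
v=5: a=5^-7·(≡1), b=5^-2·(≡3) mod 5; (1|5)=+1, (3|5)=-1; (−1)^{-7·-2·2}·(+1)^-2·(-1)^-7 = -1.
v=∞: 5005 > 0 and 2 > 0  ⇒  (a,b)_∞ = +1.
v=13: a=13^1·(≡5), b=13^0·(≡7) mod 13; (5|13)=-1, (7|13)=-1; (−1)^{1·0·6}·(-1)^0·(-1)^1 = -1.
v=2: v_2(a)=-2, v_2(b)=-1; units ≡ 5, 1 (mod 8); ε·ε+αω+βω = 0·0+-2·0+-1·1 ≡ 1  ⇒  (a,b)_2 = -1.
(5005, 2 / ℚ) ramifies at {2, 5, 11, 13}: a division algebra.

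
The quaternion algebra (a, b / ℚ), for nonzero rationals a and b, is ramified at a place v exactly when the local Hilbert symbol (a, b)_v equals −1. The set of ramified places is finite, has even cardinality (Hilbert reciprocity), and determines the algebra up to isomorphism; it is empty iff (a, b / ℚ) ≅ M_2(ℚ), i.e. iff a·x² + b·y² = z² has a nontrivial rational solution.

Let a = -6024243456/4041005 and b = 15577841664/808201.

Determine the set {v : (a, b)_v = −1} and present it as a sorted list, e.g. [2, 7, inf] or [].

Mod squares: a ≡ -5, b ≡ 11. Check v ∈ {∞, 2, 3, 5, 7, 11, 29, 31}.
v=5: a=5^-1·(≡4), b=5^0·(≡4) mod 5; (4|5)=+1, (4|5)=+1; (−1)^{-1·0·2}·(+1)^0·(+1)^-1 = +1.
v=7: a=7^4·(≡1), b=7^4·(≡1) mod 7; (1|7)=+1, (1|7)=+1; (−1)^{4·4·3}·(+1)^4·(+1)^4 = +1.
v=3: a=3^4·(≡1), b=3^2·(≡2) mod 3; (1|3)=+1, (2|3)=-1; (−1)^{4·2·1}·(+1)^2·(-1)^4 = +1.
v=29: a=29^-2·(≡16), b=29^-2·(≡14) mod 29; (16|29)=+1, (14|29)=-1; (−1)^{-2·-2·14}·(+1)^-2·(-1)^-2 = +1.
v=2: v_2(a)=8, v_2(b)=16; units ≡ 3, 3 (mod 8); ε·ε+αω+βω = 1·1+8·1+16·1 ≡ 1  ⇒  (a,b)_2 = -1.
v=11: a=11^2·(≡8), b=11^1·(≡5) mod 11; (8|11)=-1, (5|11)=+1; (−1)^{2·1·5}·(-1)^1·(+1)^2 = -1.
v=31: a=31^-2·(≡3), b=31^-2·(≡11) mod 31; (3|31)=-1, (11|31)=-1; (−1)^{-2·-2·15}·(-1)^-2·(-1)^-2 = +1.
v=∞: -5 < 0 and 11 > 0  ⇒  (a,b)_∞ = +1.
(-5, 11 / ℚ) ramifies at {2, 11}: a division algebra.

[2, 11]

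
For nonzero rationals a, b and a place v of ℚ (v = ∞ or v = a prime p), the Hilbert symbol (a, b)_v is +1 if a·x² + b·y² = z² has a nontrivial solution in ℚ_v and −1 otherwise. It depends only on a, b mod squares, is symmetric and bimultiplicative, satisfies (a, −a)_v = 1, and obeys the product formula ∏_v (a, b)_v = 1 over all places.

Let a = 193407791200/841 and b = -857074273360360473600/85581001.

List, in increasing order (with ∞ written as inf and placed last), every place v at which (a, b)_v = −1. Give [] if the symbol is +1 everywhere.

[2, 23]

(a, b) ≡ (1702, -41) mod (ℚ^×)²; places V = {2, 3, 5, 7, 11, 13, 23, 29, 37, 41, ∞}.
(a,b)_∞: sgn(1702)=+, sgn(-41)=−, so +1.
(a,b)_3: α=0, u≡1; β=4, v≡1 (mod 3); (1|3)=+1, (1|3)=+1; sign (−1)^0·+1^4·+1^0 = +1.
(a,b)_5: α=2, u≡3; β=2, v≡1 (mod 5); (3|5)=-1, (1|5)=+1; sign (−1)^0·-1^2·+1^2 = +1.
(a,b)_41: α=2, u≡32; β=3, v≡2 (mod 41); (32|41)=+1, (2|41)=+1; sign (−1)^0·+1^3·+1^2 = +1.
(a,b)_7: α=0, u≡1; β=2, v≡4 (mod 7); (1|7)=+1, (4|7)=+1; sign (−1)^0·+1^2·+1^0 = +1.
(a,b)_23: α=1, u≡20; β=2, v≡7 (mod 23); (20|23)=-1, (7|23)=-1; sign (−1)^0·-1^2·-1^1 = -1.
(a,b)_37: α=1, u≡30; β=2, v≡26 (mod 37); (30|37)=+1, (26|37)=+1; sign (−1)^0·+1^2·+1^1 = +1.
(a,b)_29: α=-2, u≡9; β=-4, v≡11 (mod 29); (9|29)=+1, (11|29)=-1; sign (−1)^0·+1^-4·-1^-2 = +1.
(a,b)_13: α=2, u≡10; β=2, v≡11 (mod 13); (10|13)=+1, (11|13)=-1; sign (−1)^0·+1^2·-1^2 = +1.
(a,b)_2: α=5, β=10; u≡3, v≡7 (mod 8); ε(u)ε(v)=1·1, αω(v)=5·0, βω(u)=10·1; sum ≡ 1  ⇒  -1.
(a,b)_11: α=0, u≡6; β=-2, v≡9 (mod 11); (6|11)=-1, (9|11)=+1; sign (−1)^0·-1^-2·+1^0 = +1.
Ram(1702, -41) = {2, 23}; no ℚ_2-point on the conic.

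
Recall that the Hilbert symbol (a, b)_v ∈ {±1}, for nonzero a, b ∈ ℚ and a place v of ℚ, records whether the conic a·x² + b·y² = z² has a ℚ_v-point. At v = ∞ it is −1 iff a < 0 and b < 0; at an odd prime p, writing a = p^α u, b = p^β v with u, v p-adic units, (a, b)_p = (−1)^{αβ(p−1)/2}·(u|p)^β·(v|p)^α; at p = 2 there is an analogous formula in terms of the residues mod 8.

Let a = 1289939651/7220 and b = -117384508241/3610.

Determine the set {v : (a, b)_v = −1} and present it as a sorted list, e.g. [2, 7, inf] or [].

(a, b) ≡ (55, -10010) mod (ℚ^×)²; places V = {2, 5, 7, 11, 13, 17, 19, ∞}.
(a,b)_13: α=2, u≡10; β=3, v≡3 (mod 13); (10|13)=+1, (3|13)=+1; sign (−1)^0·+1^3·+1^2 = +1.
(a,b)_5: α=-1, u≡4; β=-1, v≡2 (mod 5); (4|5)=+1, (2|5)=-1; sign (−1)^0·+1^-1·-1^-1 = -1.
(a,b)_7: α=4, u≡5; β=5, v≡3 (mod 7); (5|7)=-1, (3|7)=-1; sign (−1)^0·-1^5·-1^4 = -1.
(a,b)_17: α=2, u≡2; β=2, v≡10 (mod 17); (2|17)=+1, (10|17)=-1; sign (−1)^0·+1^2·-1^2 = +1.
(a,b)_19: α=-2, u≡11; β=-2, v≡12 (mod 19); (11|19)=+1, (12|19)=-1; sign (−1)^0·+1^-2·-1^-2 = +1.
(a,b)_∞: sgn(55)=+, sgn(-10010)=−, so +1.
(a,b)_2: α=-2, β=-1; u≡7, v≡3 (mod 8); ε(u)ε(v)=1·1, αω(v)=-2·1, βω(u)=-1·0; sum ≡ 1  ⇒  -1.
(a,b)_11: α=1, u≡9; β=1, v≡1 (mod 11); (9|11)=+1, (1|11)=+1; sign (−1)^1·+1^1·+1^1 = -1.
(55, -10010 / ℚ) ramifies at {2, 5, 7, 11}: a division algebra.

[2, 5, 7, 11]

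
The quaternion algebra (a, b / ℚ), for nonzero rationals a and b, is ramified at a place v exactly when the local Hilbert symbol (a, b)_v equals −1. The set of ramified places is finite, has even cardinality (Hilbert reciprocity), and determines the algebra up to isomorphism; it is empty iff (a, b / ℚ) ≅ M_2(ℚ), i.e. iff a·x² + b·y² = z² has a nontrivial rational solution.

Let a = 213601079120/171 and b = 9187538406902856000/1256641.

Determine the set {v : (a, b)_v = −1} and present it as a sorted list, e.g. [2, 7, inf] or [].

Mod squares: a ≡ 312455, b ≡ 85. Check v ∈ {∞, 2, 3, 5, 7, 11, 13, 17, 19, 23, 53, 59}.
v=17: a=17^2·(≡10), b=17^3·(≡5) mod 17; (10|17)=-1, (5|17)=-1; (−1)^{2·3·8}·(-1)^3·(-1)^2 = -1.
v=2: v_2(a)=4, v_2(b)=6; units ≡ 7, 5 (mod 8); ε·ε+αω+βω = 1·0+4·1+6·0 ≡ 0  ⇒  (a,b)_2 = +1.
v=3: a=3^-2·(≡2), b=3^2·(≡1) mod 3; (2|3)=-1, (1|3)=+1; (−1)^{-2·2·1}·(-1)^2·(+1)^-2 = +1.
v=13: a=13^1·(≡5), b=13^2·(≡5) mod 13; (5|13)=-1, (5|13)=-1; (−1)^{1·2·6}·(-1)^2·(-1)^1 = -1.
v=53: a=53^2·(≡3), b=53^0·(≡18) mod 53; (3|53)=-1, (18|53)=-1; (−1)^{2·0·26}·(-1)^0·(-1)^2 = +1.
v=19: a=19^-1·(≡2), b=19^-2·(≡9) mod 19; (2|19)=-1, (9|19)=+1; (−1)^{-1·-2·9}·(-1)^-2·(+1)^-1 = +1.
v=5: a=5^1·(≡4), b=5^3·(≡3) mod 5; (4|5)=+1, (3|5)=-1; (−1)^{1·3·2}·(+1)^3·(-1)^1 = -1.
v=∞: 312455 > 0 and 85 > 0  ⇒  (a,b)_∞ = +1.
v=11: a=11^1·(≡1), b=11^2·(≡2) mod 11; (1|11)=+1, (2|11)=-1; (−1)^{1·2·5}·(+1)^2·(-1)^1 = -1.
v=23: a=23^1·(≡19), b=23^2·(≡1) mod 23; (19|23)=-1, (1|23)=+1; (−1)^{1·2·11}·(-1)^2·(+1)^1 = +1.
v=7: a=7^0·(≡3), b=7^4·(≡2) mod 7; (3|7)=-1, (2|7)=+1; (−1)^{0·4·3}·(-1)^4·(+1)^0 = +1.
v=59: a=59^0·(≡47), b=59^-2·(≡16) mod 59; (47|59)=-1, (16|59)=+1; (−1)^{0·-2·29}·(-1)^-2·(+1)^0 = +1.
|Ram(312455, 85)| = 4, even; anisotropic at {5, 11, 13, 17}.

[5, 11, 13, 17]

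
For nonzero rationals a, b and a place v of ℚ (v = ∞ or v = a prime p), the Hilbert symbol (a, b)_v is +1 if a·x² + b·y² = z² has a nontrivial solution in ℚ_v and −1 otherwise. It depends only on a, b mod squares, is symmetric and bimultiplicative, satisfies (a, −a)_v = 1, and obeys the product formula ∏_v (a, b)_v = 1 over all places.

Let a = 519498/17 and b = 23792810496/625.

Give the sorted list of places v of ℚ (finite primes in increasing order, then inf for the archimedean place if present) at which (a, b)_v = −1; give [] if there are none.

Mod squares: a ≡ 20026, b ≡ 321594. Check v ∈ {∞, 2, 3, 5, 7, 13, 17, 19, 31}.
v=∞: 20026 > 0 and 321594 > 0  ⇒  (a,b)_∞ = +1.
v=19: a=19^1·(≡9), b=19^1·(≡16) mod 19; (9|19)=+1, (16|19)=+1; (−1)^{1·1·9}·(+1)^1·(+1)^1 = -1.
v=7: a=7^2·(≡6), b=7^1·(≡4) mod 7; (6|7)=-1, (4|7)=+1; (−1)^{2·1·3}·(-1)^1·(+1)^2 = -1.
v=5: a=5^0·(≡4), b=5^-4·(≡1) mod 5; (4|5)=+1, (1|5)=+1; (−1)^{0·-4·2}·(+1)^-4·(+1)^0 = +1.
v=2: v_2(a)=1, v_2(b)=9; units ≡ 5, 5 (mod 8); ε·ε+αω+βω = 0·0+1·1+9·1 ≡ 0  ⇒  (a,b)_2 = +1.
v=3: a=3^2·(≡1), b=3^1·(≡2) mod 3; (1|3)=+1, (2|3)=-1; (−1)^{2·1·1}·(+1)^1·(-1)^2 = +1.
v=31: a=31^1·(≡12), b=31^1·(≡10) mod 31; (12|31)=-1, (10|31)=+1; (−1)^{1·1·15}·(-1)^1·(+1)^1 = +1.
v=17: a=17^-1·(≡12), b=17^2·(≡3) mod 17; (12|17)=-1, (3|17)=-1; (−1)^{-1·2·8}·(-1)^2·(-1)^-1 = -1.
v=13: a=13^0·(≡11), b=13^1·(≡12) mod 13; (11|13)=-1, (12|13)=+1; (−1)^{0·1·6}·(-1)^1·(+1)^0 = -1.
Ram(20026, 321594) = {7, 13, 17, 19}; no ℚ_7-point on the conic.

[7, 13, 17, 19]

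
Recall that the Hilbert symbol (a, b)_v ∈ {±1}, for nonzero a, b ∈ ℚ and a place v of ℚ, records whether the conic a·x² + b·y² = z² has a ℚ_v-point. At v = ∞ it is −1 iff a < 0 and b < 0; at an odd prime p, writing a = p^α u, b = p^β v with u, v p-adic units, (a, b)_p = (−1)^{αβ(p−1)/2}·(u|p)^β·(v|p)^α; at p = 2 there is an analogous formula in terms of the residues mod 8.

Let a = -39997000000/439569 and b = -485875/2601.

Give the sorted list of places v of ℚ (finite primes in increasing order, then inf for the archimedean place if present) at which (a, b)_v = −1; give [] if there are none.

[5, 23, 47, inf]

Mod squares: a ≡ -39997, b ≡ -115. Check v ∈ {∞, 2, 3, 5, 13, 17, 23, 37, 47}.
v=23: a=23^1·(≡12), b=23^1·(≡6) mod 23; (12|23)=+1, (6|23)=+1; (−1)^{1·1·11}·(+1)^1·(+1)^1 = -1.
v=3: a=3^-2·(≡2), b=3^-2·(≡2) mod 3; (2|3)=-1, (2|3)=-1; (−1)^{-2·-2·1}·(-1)^-2·(-1)^-2 = +1.
v=37: a=37^1·(≡32), b=37^0·(≡21) mod 37; (32|37)=-1, (21|37)=+1; (−1)^{1·0·18}·(-1)^0·(+1)^1 = +1.
v=2: v_2(a)=6, v_2(b)=0; units ≡ 3, 5 (mod 8); ε·ε+αω+βω = 1·0+6·1+0·1 ≡ 0  ⇒  (a,b)_2 = +1.
v=17: a=17^-2·(≡13), b=17^-2·(≡4) mod 17; (13|17)=+1, (4|17)=+1; (−1)^{-2·-2·8}·(+1)^-2·(+1)^-2 = +1.
v=∞: -39997 < 0 and -115 < 0  ⇒  (a,b)_∞ = -1.
v=5: a=5^6·(≡3), b=5^3·(≡3) mod 5; (3|5)=-1, (3|5)=-1; (−1)^{6·3·2}·(-1)^3·(-1)^6 = -1.
v=47: a=47^1·(≡32), b=47^0·(≡33) mod 47; (32|47)=+1, (33|47)=-1; (−1)^{1·0·23}·(+1)^0·(-1)^1 = -1.
v=13: a=13^-2·(≡4), b=13^2·(≡11) mod 13; (4|13)=+1, (11|13)=-1; (−1)^{-2·2·6}·(+1)^2·(-1)^-2 = +1.
(-39997, -115 / ℚ) ramifies at {5, 23, 47, ∞}: a division algebra.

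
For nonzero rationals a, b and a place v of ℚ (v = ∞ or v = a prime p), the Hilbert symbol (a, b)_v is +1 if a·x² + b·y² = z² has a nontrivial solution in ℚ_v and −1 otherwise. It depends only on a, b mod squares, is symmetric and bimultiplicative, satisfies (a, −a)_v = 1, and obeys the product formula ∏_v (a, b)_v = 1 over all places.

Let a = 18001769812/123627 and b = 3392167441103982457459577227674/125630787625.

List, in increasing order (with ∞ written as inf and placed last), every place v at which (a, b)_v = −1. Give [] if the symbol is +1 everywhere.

(a, b) ≡ (472719, 45696170) mod (ℚ^×)²; places V = {2, 3, 5, 7, 13, 17, 23, 29, 31, ∞}.
(a,b)_29: α=-2, u≡17; β=-5, v≡27 (mod 29); (17|29)=-1, (27|29)=-1; sign (−1)^0·-1^-5·-1^-2 = -1.
(a,b)_5: α=0, u≡1; β=-3, v≡4 (mod 5); (1|5)=+1, (4|5)=+1; sign (−1)^0·+1^-3·+1^0 = +1.
(a,b)_13: α=5, u≡2; β=11, v≡11 (mod 13); (2|13)=-1, (11|13)=-1; sign (−1)^0·-1^11·-1^5 = +1.
(a,b)_31: α=1, u≡9; β=3, v≡20 (mod 31); (9|31)=+1, (20|31)=+1; sign (−1)^1·+1^3·+1^1 = -1.
(a,b)_23: α=1, u≡7; β=3, v≡13 (mod 23); (7|23)=-1, (13|23)=+1; sign (−1)^1·-1^3·+1^1 = +1.
(a,b)_∞: sgn(472719)=+, sgn(45696170)=+, so +1.
(a,b)_3: α=-1, u≡1; β=12, v≡2 (mod 3); (1|3)=+1, (2|3)=-1; sign (−1)^0·+1^12·-1^-1 = -1.
(a,b)_2: α=2, β=1; u≡7, v≡5 (mod 8); ε(u)ε(v)=1·0, αω(v)=2·1, βω(u)=1·0; sum ≡ 0  ⇒  +1.
(a,b)_7: α=-2, u≡4; β=-2, v≡2 (mod 7); (4|7)=+1, (2|7)=+1; sign (−1)^0·+1^-2·+1^-2 = +1.
(a,b)_17: α=1, u≡11; β=3, v≡16 (mod 17); (11|17)=-1, (16|17)=+1; sign (−1)^0·-1^3·+1^1 = -1.
(472719, 45696170 / ℚ) ramifies at {3, 17, 29, 31}: a division algebra.

[3, 17, 29, 31]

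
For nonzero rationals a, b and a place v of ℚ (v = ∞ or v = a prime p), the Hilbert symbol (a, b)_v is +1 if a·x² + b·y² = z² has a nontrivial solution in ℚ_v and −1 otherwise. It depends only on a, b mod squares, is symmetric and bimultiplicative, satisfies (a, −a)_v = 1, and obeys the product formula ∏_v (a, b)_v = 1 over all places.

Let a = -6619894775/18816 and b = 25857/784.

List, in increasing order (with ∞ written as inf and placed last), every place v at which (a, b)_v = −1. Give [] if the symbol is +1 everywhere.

[3, 37]

Mod squares: a ≡ -9401034, b ≡ 17. Check v ∈ {∞, 2, 3, 5, 7, 13, 17, 37, 47, 53}.
v=53: a=53^1·(≡47), b=53^0·(≡44) mod 53; (47|53)=+1, (44|53)=+1; (−1)^{1·0·26}·(+1)^0·(+1)^1 = +1.
v=17: a=17^1·(≡13), b=17^1·(≡4) mod 17; (13|17)=+1, (4|17)=+1; (−1)^{1·1·8}·(+1)^1·(+1)^1 = +1.
v=7: a=7^-2·(≡4), b=7^-2·(≡3) mod 7; (4|7)=+1, (3|7)=-1; (−1)^{-2·-2·3}·(+1)^-2·(-1)^-2 = +1.
v=∞: -9401034 < 0 and 17 > 0  ⇒  (a,b)_∞ = +1.
v=47: a=47^1·(≡22), b=47^0·(≡34) mod 47; (22|47)=-1, (34|47)=+1; (−1)^{1·0·23}·(-1)^0·(+1)^1 = +1.
v=5: a=5^2·(≡4), b=5^0·(≡3) mod 5; (4|5)=+1, (3|5)=-1; (−1)^{2·0·2}·(+1)^0·(-1)^2 = +1.
v=37: a=37^1·(≡10), b=37^0·(≡15) mod 37; (10|37)=+1, (15|37)=-1; (−1)^{1·0·18}·(+1)^0·(-1)^1 = -1.
v=13: a=13^2·(≡8), b=13^2·(≡9) mod 13; (8|13)=-1, (9|13)=+1; (−1)^{2·2·6}·(-1)^2·(+1)^2 = +1.
v=2: v_2(a)=-7, v_2(b)=-4; units ≡ 3, 1 (mod 8); ε·ε+αω+βω = 1·0+-7·0+-4·1 ≡ 0  ⇒  (a,b)_2 = +1.
v=3: a=3^-1·(≡2), b=3^2·(≡2) mod 3; (2|3)=-1, (2|3)=-1; (−1)^{-1·2·1}·(-1)^2·(-1)^-1 = -1.
Ram(-9401034, 17) = {3, 37}; no ℚ_3-point on the conic.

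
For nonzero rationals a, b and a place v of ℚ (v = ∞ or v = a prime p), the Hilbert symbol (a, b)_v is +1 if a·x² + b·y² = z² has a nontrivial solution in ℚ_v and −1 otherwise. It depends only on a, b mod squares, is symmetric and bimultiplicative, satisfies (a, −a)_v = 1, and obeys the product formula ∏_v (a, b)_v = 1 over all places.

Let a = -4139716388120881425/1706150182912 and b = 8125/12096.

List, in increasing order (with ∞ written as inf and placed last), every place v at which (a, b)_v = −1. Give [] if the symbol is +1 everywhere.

Mod squares: a ≡ -6279, b ≡ 273. Check v ∈ {∞, 2, 3, 5, 7, 11, 13, 17, 19, 23, 29}.
v=3: a=3^11·(≡1), b=3^-3·(≡1) mod 3; (1|3)=+1, (1|3)=+1; (−1)^{11·-3·1}·(+1)^-3·(+1)^11 = -1.
v=∞: -6279 < 0 and 273 > 0  ⇒  (a,b)_∞ = +1.
v=7: a=7^-3·(≡5), b=7^-1·(≡2) mod 7; (5|7)=-1, (2|7)=+1; (−1)^{-3·-1·3}·(-1)^-1·(+1)^-3 = +1.
v=29: a=29^-2·(≡15), b=29^0·(≡21) mod 29; (15|29)=-1, (21|29)=-1; (−1)^{-2·0·14}·(-1)^0·(-1)^-2 = +1.
v=17: a=17^2·(≡14), b=17^0·(≡15) mod 17; (14|17)=-1, (15|17)=+1; (−1)^{2·0·8}·(-1)^0·(+1)^2 = +1.
v=13: a=13^3·(≡8), b=13^1·(≡11) mod 13; (8|13)=-1, (11|13)=-1; (−1)^{3·1·6}·(-1)^1·(-1)^3 = +1.
v=2: v_2(a)=-14, v_2(b)=-6; units ≡ 1, 1 (mod 8); ε·ε+αω+βω = 0·0+-14·0+-6·0 ≡ 0  ⇒  (a,b)_2 = +1.
v=11: a=11^2·(≡7), b=11^0·(≡1) mod 11; (7|11)=-1, (1|11)=+1; (−1)^{2·0·5}·(-1)^0·(+1)^2 = +1.
v=5: a=5^2·(≡4), b=5^4·(≡3) mod 5; (4|5)=+1, (3|5)=-1; (−1)^{2·4·2}·(+1)^4·(-1)^2 = +1.
v=23: a=23^3·(≡2), b=23^0·(≡20) mod 23; (2|23)=+1, (20|23)=-1; (−1)^{3·0·11}·(+1)^0·(-1)^3 = -1.
v=19: a=19^-2·(≡8), b=19^0·(≡1) mod 19; (8|19)=-1, (1|19)=+1; (−1)^{-2·0·9}·(-1)^0·(+1)^-2 = +1.
(-6279, 273 / ℚ) ramifies at {3, 23}: a division algebra.

[3, 23]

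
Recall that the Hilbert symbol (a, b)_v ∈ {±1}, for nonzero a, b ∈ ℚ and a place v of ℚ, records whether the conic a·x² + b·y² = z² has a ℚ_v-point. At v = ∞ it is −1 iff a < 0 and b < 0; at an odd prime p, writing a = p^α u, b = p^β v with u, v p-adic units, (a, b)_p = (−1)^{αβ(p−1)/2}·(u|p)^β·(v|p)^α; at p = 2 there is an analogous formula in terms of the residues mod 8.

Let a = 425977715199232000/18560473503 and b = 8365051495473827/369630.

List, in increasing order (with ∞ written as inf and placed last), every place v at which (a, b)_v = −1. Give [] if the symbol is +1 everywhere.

[2, 3, 13, 17]

(a, b) ≡ (881790, 9690) mod (ℚ^×)²; places V = {2, 3, 5, 7, 11, 13, 17, 19, 29, 37, 43, 53, ∞}.
(a,b)_13: α=-3, u≡9; β=0, v≡11 (mod 13); (9|13)=+1, (11|13)=-1; sign (−1)^0·+1^0·-1^-3 = -1.
(a,b)_17: α=-1, u≡7; β=1, v≡13 (mod 17); (7|17)=-1, (13|17)=+1; sign (−1)^0·-1^1·+1^-1 = -1.
(a,b)_7: α=3, u≡5; β=2, v≡2 (mod 7); (5|7)=-1, (2|7)=+1; sign (−1)^0·-1^2·+1^3 = +1.
(a,b)_29: α=4, u≡16; β=2, v≡13 (mod 29); (16|29)=+1, (13|29)=+1; sign (−1)^0·+1^2·+1^4 = +1.
(a,b)_5: α=3, u≡2; β=-1, v≡2 (mod 5); (2|5)=-1, (2|5)=-1; sign (−1)^0·-1^-1·-1^3 = +1.
(a,b)_2: α=11, β=-1; u≡7, v≡5 (mod 8); ε(u)ε(v)=1·0, αω(v)=11·1, βω(u)=-1·0; sum ≡ 1  ⇒  -1.
(a,b)_37: α=-2, u≡5; β=-2, v≡10 (mod 37); (5|37)=-1, (10|37)=+1; sign (−1)^0·-1^-2·+1^-2 = +1.
(a,b)_∞: sgn(881790)=+, sgn(9690)=+, so +1.
(a,b)_53: α=0, u≡11; β=2, v≡15 (mod 53); (11|53)=+1, (15|53)=+1; sign (−1)^0·+1^2·+1^0 = +1.
(a,b)_3: α=-1, u≡2; β=-3, v≡2 (mod 3); (2|3)=-1, (2|3)=-1; sign (−1)^1·-1^-3·-1^-1 = -1.
(a,b)_43: α=0, u≡2; β=2, v≡10 (mod 43); (2|43)=-1, (10|43)=+1; sign (−1)^0·-1^2·+1^0 = +1.
(a,b)_19: α=3, u≡15; β=1, v≡7 (mod 19); (15|19)=-1, (7|19)=+1; sign (−1)^1·-1^1·+1^3 = +1.
(a,b)_11: α=-2, u≡7; β=2, v≡6 (mod 11); (7|11)=-1, (6|11)=-1; sign (−1)^0·-1^2·-1^-2 = +1.
Ram(881790, 9690) = {2, 3, 13, 17}; no ℚ_2-point on the conic.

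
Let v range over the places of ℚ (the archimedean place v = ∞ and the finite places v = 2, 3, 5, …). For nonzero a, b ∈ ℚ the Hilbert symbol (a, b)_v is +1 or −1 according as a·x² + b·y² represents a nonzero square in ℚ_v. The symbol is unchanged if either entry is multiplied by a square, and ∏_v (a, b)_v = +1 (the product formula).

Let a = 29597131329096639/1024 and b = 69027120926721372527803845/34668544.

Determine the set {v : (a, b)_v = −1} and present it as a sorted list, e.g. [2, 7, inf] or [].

(a, b) ≡ (399, 1045) mod (ℚ^×)²; places V = {2, 3, 5, 7, 11, 19, 23, 29, ∞}.
(a,b)_5: α=0, u≡1; β=1, v≡1 (mod 5); (1|5)=+1, (1|5)=+1; sign (−1)^0·+1^1·+1^0 = +1.
(a,b)_19: α=3, u≡10; β=3, v≡16 (mod 19); (10|19)=-1, (16|19)=+1; sign (−1)^1·-1^3·+1^3 = +1.
(a,b)_23: α=0, u≡8; β=-2, v≡7 (mod 23); (8|23)=+1, (7|23)=-1; sign (−1)^0·+1^-2·-1^0 = +1.
(a,b)_7: α=5, u≡4; β=10, v≡4 (mod 7); (4|7)=+1, (4|7)=+1; sign (−1)^0·+1^10·+1^5 = +1.
(a,b)_∞: sgn(399)=+, sgn(1045)=+, so +1.
(a,b)_29: α=4, u≡23; β=6, v≡4 (mod 29); (23|29)=+1, (4|29)=+1; sign (−1)^0·+1^6·+1^4 = +1.
(a,b)_2: α=-10, β=-16; u≡7, v≡5 (mod 8); ε(u)ε(v)=1·0, αω(v)=-10·1, βω(u)=-16·0; sum ≡ 0  ⇒  +1.
(a,b)_11: α=2, u≡1; β=3, v≡10 (mod 11); (1|11)=+1, (10|11)=-1; sign (−1)^0·+1^3·-1^2 = +1.
(a,b)_3: α=1, u≡1; β=2, v≡1 (mod 3); (1|3)=+1, (1|3)=+1; sign (−1)^0·+1^2·+1^1 = +1.
Ram(a, b) = ∅: the form 399·x² + 1045·y² − z² is isotropic over every ℚ_v, so by Hasse–Minkowski it is isotropic over ℚ.

[]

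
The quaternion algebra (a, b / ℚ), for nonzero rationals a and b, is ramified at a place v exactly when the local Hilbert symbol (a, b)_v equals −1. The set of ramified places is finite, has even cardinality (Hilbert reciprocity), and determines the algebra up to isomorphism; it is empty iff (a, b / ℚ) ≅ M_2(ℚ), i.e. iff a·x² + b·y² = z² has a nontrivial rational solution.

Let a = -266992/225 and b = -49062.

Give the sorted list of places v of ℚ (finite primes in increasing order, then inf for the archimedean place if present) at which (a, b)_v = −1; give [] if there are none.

[3, 13, 17, 37, 41, inf]

Mod squares: a ≡ -16687, b ≡ -49062. Check v ∈ {∞, 2, 3, 5, 11, 13, 17, 37, 41}.
v=∞: -16687 < 0 and -49062 < 0  ⇒  (a,b)_∞ = -1.
v=2: v_2(a)=4, v_2(b)=1; units ≡ 1, 5 (mod 8); ε·ε+αω+βω = 0·0+4·1+1·0 ≡ 0  ⇒  (a,b)_2 = +1.
v=11: a=11^1·(≡1), b=11^0·(≡9) mod 11; (1|11)=+1, (9|11)=+1; (−1)^{1·0·5}·(+1)^0·(+1)^1 = +1.
v=3: a=3^-2·(≡2), b=3^1·(≡2) mod 3; (2|3)=-1, (2|3)=-1; (−1)^{-2·1·1}·(-1)^1·(-1)^-2 = -1.
v=5: a=5^-2·(≡2), b=5^0·(≡3) mod 5; (2|5)=-1, (3|5)=-1; (−1)^{-2·0·2}·(-1)^0·(-1)^-2 = +1.
v=41: a=41^1·(≡27), b=41^0·(≡15) mod 41; (27|41)=-1, (15|41)=-1; (−1)^{1·0·20}·(-1)^0·(-1)^1 = -1.
v=13: a=13^0·(≡7), b=13^1·(≡9) mod 13; (7|13)=-1, (9|13)=+1; (−1)^{0·1·6}·(-1)^1·(+1)^0 = -1.
v=17: a=17^0·(≡11), b=17^1·(≡4) mod 17; (11|17)=-1, (4|17)=+1; (−1)^{0·1·8}·(-1)^1·(+1)^0 = -1.
v=37: a=37^1·(≡12), b=37^1·(≡6) mod 37; (12|37)=+1, (6|37)=-1; (−1)^{1·1·18}·(+1)^1·(-1)^1 = -1.
Ram(-16687, -49062) = {3, 13, 17, 37, 41, ∞}; no ℚ_3-point on the conic.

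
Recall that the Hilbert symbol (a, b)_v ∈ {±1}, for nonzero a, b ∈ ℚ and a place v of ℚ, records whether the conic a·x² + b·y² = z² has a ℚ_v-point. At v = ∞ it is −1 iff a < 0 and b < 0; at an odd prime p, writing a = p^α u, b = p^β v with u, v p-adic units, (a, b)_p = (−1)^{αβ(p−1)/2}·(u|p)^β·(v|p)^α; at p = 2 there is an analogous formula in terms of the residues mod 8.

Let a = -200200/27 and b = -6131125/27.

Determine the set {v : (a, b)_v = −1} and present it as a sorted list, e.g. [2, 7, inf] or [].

(a, b) ≡ (-6006, -15015) mod (ℚ^×)²; places V = {2, 3, 5, 7, 11, 13, ∞}.
(a,b)_∞: sgn(-6006)=−, sgn(-15015)=−, so -1.
(a,b)_13: α=1, u≡5; β=1, v≡2 (mod 13); (5|13)=-1, (2|13)=-1; sign (−1)^0·-1^1·-1^1 = +1.
(a,b)_5: α=2, u≡1; β=3, v≡3 (mod 5); (1|5)=+1, (3|5)=-1; sign (−1)^0·+1^3·-1^2 = +1.
(a,b)_7: α=1, u≡5; β=3, v≡4 (mod 7); (5|7)=-1, (4|7)=+1; sign (−1)^1·-1^3·+1^1 = +1.
(a,b)_3: α=-3, u≡2; β=-3, v≡2 (mod 3); (2|3)=-1, (2|3)=-1; sign (−1)^1·-1^-3·-1^-3 = -1.
(a,b)_2: α=3, β=0; u≡5, v≡1 (mod 8); ε(u)ε(v)=0·0, αω(v)=3·0, βω(u)=0·1; sum ≡ 0  ⇒  +1.
(a,b)_11: α=1, u≡1; β=1, v≡10 (mod 11); (1|11)=+1, (10|11)=-1; sign (−1)^1·+1^1·-1^1 = +1.
Ram(-6006, -15015) = {3, ∞}; no ℚ_3-point on the conic.

[3, inf]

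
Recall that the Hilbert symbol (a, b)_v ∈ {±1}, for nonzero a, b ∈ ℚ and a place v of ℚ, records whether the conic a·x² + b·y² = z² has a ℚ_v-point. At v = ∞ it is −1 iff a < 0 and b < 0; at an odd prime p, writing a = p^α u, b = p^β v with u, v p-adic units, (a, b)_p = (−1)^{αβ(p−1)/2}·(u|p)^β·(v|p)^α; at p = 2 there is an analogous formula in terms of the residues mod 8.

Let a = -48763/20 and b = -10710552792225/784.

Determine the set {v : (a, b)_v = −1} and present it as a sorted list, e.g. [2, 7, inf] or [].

[31, inf]

Mod squares: a ≡ -2015, b ≡ -129. Check v ∈ {∞, 2, 3, 5, 7, 11, 13, 31, 43}.
v=7: a=7^0·(≡1), b=7^-2·(≡4) mod 7; (1|7)=+1, (4|7)=+1; (−1)^{0·-2·3}·(+1)^-2·(+1)^0 = +1.
v=13: a=13^1·(≡12), b=13^4·(≡1) mod 13; (12|13)=+1, (1|13)=+1; (−1)^{1·4·6}·(+1)^4·(+1)^1 = +1.
v=5: a=5^-1·(≡3), b=5^2·(≡4) mod 5; (3|5)=-1, (4|5)=+1; (−1)^{-1·2·2}·(-1)^2·(+1)^-1 = +1.
v=31: a=31^1·(≡19), b=31^2·(≡24) mod 31; (19|31)=+1, (24|31)=-1; (−1)^{1·2·15}·(+1)^2·(-1)^1 = -1.
v=∞: -2015 < 0 and -129 < 0  ⇒  (a,b)_∞ = -1.
v=43: a=43^0·(≡15), b=43^1·(≡16) mod 43; (15|43)=+1, (16|43)=+1; (−1)^{0·1·21}·(+1)^1·(+1)^0 = +1.
v=11: a=11^2·(≡9), b=11^2·(≡5) mod 11; (9|11)=+1, (5|11)=+1; (−1)^{2·2·5}·(+1)^2·(+1)^2 = +1.
v=3: a=3^0·(≡1), b=3^1·(≡2) mod 3; (1|3)=+1, (2|3)=-1; (−1)^{0·1·1}·(+1)^1·(-1)^0 = +1.
v=2: v_2(a)=-2, v_2(b)=-4; units ≡ 1, 7 (mod 8); ε·ε+αω+βω = 0·1+-2·0+-4·0 ≡ 0  ⇒  (a,b)_2 = +1.
(-2015, -129 / ℚ) ramifies at {31, ∞}: a division algebra.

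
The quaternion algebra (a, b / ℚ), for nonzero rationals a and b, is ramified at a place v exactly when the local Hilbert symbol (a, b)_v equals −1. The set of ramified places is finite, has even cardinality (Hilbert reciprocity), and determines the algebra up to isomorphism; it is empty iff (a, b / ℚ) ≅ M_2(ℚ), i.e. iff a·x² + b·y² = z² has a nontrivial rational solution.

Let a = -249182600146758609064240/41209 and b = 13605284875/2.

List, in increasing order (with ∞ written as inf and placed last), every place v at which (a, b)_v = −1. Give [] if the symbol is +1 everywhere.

[2, 13, 19, 23]

Mod squares: a ≡ -115, b ≡ 41990. Check v ∈ {∞, 2, 5, 7, 13, 17, 19, 23, 29, 31}.
v=13: a=13^6·(≡7), b=13^1·(≡8) mod 13; (7|13)=-1, (8|13)=-1; (−1)^{6·1·6}·(-1)^1·(-1)^6 = -1.
v=29: a=29^-2·(≡6), b=29^0·(≡19) mod 29; (6|29)=+1, (19|29)=-1; (−1)^{-2·0·14}·(+1)^0·(-1)^-2 = +1.
v=31: a=31^2·(≡25), b=31^0·(≡4) mod 31; (25|31)=+1, (4|31)=+1; (−1)^{2·0·15}·(+1)^0·(+1)^2 = +1.
v=23: a=23^5·(≡12), b=23^2·(≡11) mod 23; (12|23)=+1, (11|23)=-1; (−1)^{5·2·11}·(+1)^2·(-1)^5 = -1.
v=19: a=19^2·(≡2), b=19^1·(≡7) mod 19; (2|19)=-1, (7|19)=+1; (−1)^{2·1·9}·(-1)^1·(+1)^2 = -1.
v=5: a=5^1·(≡3), b=5^3·(≡2) mod 5; (3|5)=-1, (2|5)=-1; (−1)^{1·3·2}·(-1)^3·(-1)^1 = +1.
v=∞: -115 < 0 and 41990 > 0  ⇒  (a,b)_∞ = +1.
v=7: a=7^-2·(≡4), b=7^2·(≡2) mod 7; (4|7)=+1, (2|7)=+1; (−1)^{-2·2·3}·(+1)^2·(+1)^-2 = +1.
v=17: a=17^2·(≡15), b=17^1·(≡11) mod 17; (15|17)=+1, (11|17)=-1; (−1)^{2·1·8}·(+1)^1·(-1)^2 = +1.
v=2: v_2(a)=4, v_2(b)=-1; units ≡ 5, 3 (mod 8); ε·ε+αω+βω = 0·1+4·1+-1·1 ≡ 1  ⇒  (a,b)_2 = -1.
(-115, 41990 / ℚ) ramifies at {2, 13, 19, 23}: a division algebra.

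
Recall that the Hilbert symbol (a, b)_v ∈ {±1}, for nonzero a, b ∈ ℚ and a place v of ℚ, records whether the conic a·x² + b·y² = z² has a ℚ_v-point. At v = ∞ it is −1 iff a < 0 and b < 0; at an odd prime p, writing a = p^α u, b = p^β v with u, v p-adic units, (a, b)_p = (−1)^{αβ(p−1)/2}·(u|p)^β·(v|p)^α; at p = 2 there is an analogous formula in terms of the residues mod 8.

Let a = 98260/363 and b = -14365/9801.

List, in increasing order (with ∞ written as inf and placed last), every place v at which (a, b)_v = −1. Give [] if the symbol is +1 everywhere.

Mod squares: a ≡ 255, b ≡ -85. Check v ∈ {∞, 2, 3, 5, 11, 13, 17}.
v=13: a=13^0·(≡7), b=13^2·(≡7) mod 13; (7|13)=-1, (7|13)=-1; (−1)^{0·2·6}·(-1)^2·(-1)^0 = +1.
v=∞: 255 > 0 and -85 < 0  ⇒  (a,b)_∞ = +1.
v=11: a=11^-2·(≡10), b=11^-2·(≡3) mod 11; (10|11)=-1, (3|11)=+1; (−1)^{-2·-2·5}·(-1)^-2·(+1)^-2 = +1.
v=3: a=3^-1·(≡1), b=3^-4·(≡2) mod 3; (1|3)=+1, (2|3)=-1; (−1)^{-1·-4·1}·(+1)^-4·(-1)^-1 = -1.
v=17: a=17^3·(≡9), b=17^1·(≡10) mod 17; (9|17)=+1, (10|17)=-1; (−1)^{3·1·8}·(+1)^1·(-1)^3 = -1.
v=2: v_2(a)=2, v_2(b)=0; units ≡ 7, 3 (mod 8); ε·ε+αω+βω = 1·1+2·1+0·0 ≡ 1  ⇒  (a,b)_2 = -1.
v=5: a=5^1·(≡4), b=5^1·(≡2) mod 5; (4|5)=+1, (2|5)=-1; (−1)^{1·1·2}·(+1)^1·(-1)^1 = -1.
|Ram(255, -85)| = 4, even; anisotropic at {2, 3, 5, 17}.

[2, 3, 5, 17]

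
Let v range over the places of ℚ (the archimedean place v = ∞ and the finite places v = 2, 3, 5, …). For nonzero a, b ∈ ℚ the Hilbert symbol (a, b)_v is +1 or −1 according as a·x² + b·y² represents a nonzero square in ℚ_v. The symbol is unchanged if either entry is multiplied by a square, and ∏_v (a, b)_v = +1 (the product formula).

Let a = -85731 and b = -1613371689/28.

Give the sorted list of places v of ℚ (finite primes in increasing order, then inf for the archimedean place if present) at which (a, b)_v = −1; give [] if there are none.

[7, inf]

(a, b) ≡ (-51, -287) mod (ℚ^×)²; places V = {2, 3, 7, 17, 41, ∞}.
(a,b)_∞: sgn(-51)=−, sgn(-287)=−, so -1.
(a,b)_7: α=0, u≡5; β=-1, v≡2 (mod 7); (5|7)=-1, (2|7)=+1; sign (−1)^0·-1^-1·+1^0 = -1.
(a,b)_41: α=2, u≡31; β=3, v≡3 (mod 41); (31|41)=+1, (3|41)=-1; sign (−1)^0·+1^3·-1^2 = +1.
(a,b)_17: α=1, u≡6; β=2, v≡15 (mod 17); (6|17)=-1, (15|17)=+1; sign (−1)^0·-1^2·+1^1 = +1.
(a,b)_2: α=0, β=-2; u≡5, v≡1 (mod 8); ε(u)ε(v)=0·0, αω(v)=0·0, βω(u)=-2·1; sum ≡ 0  ⇒  +1.
(a,b)_3: α=1, u≡1; β=4, v≡1 (mod 3); (1|3)=+1, (1|3)=+1; sign (−1)^0·+1^4·+1^1 = +1.
(-51, -287 / ℚ) ramifies at {7, ∞}: a division algebra.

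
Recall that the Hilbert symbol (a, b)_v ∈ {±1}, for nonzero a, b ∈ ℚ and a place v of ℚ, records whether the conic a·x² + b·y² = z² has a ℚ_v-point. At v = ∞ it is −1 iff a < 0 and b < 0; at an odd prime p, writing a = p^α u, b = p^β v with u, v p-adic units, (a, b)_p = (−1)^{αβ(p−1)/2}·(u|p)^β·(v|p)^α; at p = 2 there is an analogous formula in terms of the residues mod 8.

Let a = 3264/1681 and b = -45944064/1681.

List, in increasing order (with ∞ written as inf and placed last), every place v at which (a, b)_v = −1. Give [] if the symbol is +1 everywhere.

[2, 23]

(a, b) ≡ (51, -69) mod (ℚ^×)²; places V = {2, 3, 17, 23, 41, ∞}.
(a,b)_2: α=6, β=8; u≡3, v≡3 (mod 8); ε(u)ε(v)=1·1, αω(v)=6·1, βω(u)=8·1; sum ≡ 1  ⇒  -1.
(a,b)_23: α=0, u≡22; β=1, v≡14 (mod 23); (22|23)=-1, (14|23)=-1; sign (−1)^0·-1^1·-1^0 = -1.
(a,b)_41: α=-2, u≡25; β=-2, v≡3 (mod 41); (25|41)=+1, (3|41)=-1; sign (−1)^0·+1^-2·-1^-2 = +1.
(a,b)_17: α=1, u≡6; β=2, v≡13 (mod 17); (6|17)=-1, (13|17)=+1; sign (−1)^0·-1^2·+1^1 = +1.
(a,b)_∞: sgn(51)=+, sgn(-69)=−, so +1.
(a,b)_3: α=1, u≡2; β=3, v≡1 (mod 3); (2|3)=-1, (1|3)=+1; sign (−1)^1·-1^3·+1^1 = +1.
|Ram(51, -69)| = 2, even; anisotropic at {2, 23}.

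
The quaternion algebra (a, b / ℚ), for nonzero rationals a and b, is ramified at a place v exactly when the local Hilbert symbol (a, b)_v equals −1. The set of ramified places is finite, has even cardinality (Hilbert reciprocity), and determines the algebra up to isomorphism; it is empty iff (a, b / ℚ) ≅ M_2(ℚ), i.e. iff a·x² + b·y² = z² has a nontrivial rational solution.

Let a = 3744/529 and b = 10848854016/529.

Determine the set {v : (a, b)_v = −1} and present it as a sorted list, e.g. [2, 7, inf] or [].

(a, b) ≡ (26, 6006) mod (ℚ^×)²; places V = {2, 3, 7, 11, 13, 23, ∞}.
(a,b)_∞: sgn(26)=+, sgn(6006)=+, so +1.
(a,b)_7: α=0, u≡5; β=3, v≡2 (mod 7); (5|7)=-1, (2|7)=+1; sign (−1)^0·-1^3·+1^0 = -1.
(a,b)_23: α=-2, u≡18; β=-2, v≡1 (mod 23); (18|23)=+1, (1|23)=+1; sign (−1)^0·+1^-2·+1^-2 = +1.
(a,b)_11: α=0, u≡4; β=1, v≡6 (mod 11); (4|11)=+1, (6|11)=-1; sign (−1)^0·+1^1·-1^0 = +1.
(a,b)_3: α=2, u≡2; β=3, v≡1 (mod 3); (2|3)=-1, (1|3)=+1; sign (−1)^0·-1^3·+1^2 = -1.
(a,b)_13: α=1, u≡6; β=1, v≡5 (mod 13); (6|13)=-1, (5|13)=-1; sign (−1)^0·-1^1·-1^1 = +1.
(a,b)_2: α=5, β=13; u≡5, v≡3 (mod 8); ε(u)ε(v)=0·1, αω(v)=5·1, βω(u)=13·1; sum ≡ 0  ⇒  +1.
|Ram(26, 6006)| = 2, even; anisotropic at {3, 7}.

[3, 7]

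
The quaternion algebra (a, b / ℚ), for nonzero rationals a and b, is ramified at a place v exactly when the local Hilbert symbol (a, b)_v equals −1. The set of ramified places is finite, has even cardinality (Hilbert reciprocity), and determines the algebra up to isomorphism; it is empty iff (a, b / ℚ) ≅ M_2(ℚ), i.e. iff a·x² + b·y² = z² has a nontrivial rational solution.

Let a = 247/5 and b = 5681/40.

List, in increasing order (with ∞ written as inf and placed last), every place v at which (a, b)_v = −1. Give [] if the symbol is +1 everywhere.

[2, 13]

(a, b) ≡ (1235, 56810) mod (ℚ^×)²; places V = {2, 5, 13, 19, 23, ∞}.
(a,b)_∞: sgn(1235)=+, sgn(56810)=+, so +1.
(a,b)_2: α=0, β=-3; u≡3, v≡5 (mod 8); ε(u)ε(v)=1·0, αω(v)=0·1, βω(u)=-3·1; sum ≡ 1  ⇒  -1.
(a,b)_23: α=0, u≡8; β=1, v≡1 (mod 23); (8|23)=+1, (1|23)=+1; sign (−1)^0·+1^1·+1^0 = +1.
(a,b)_5: α=-1, u≡2; β=-1, v≡2 (mod 5); (2|5)=-1, (2|5)=-1; sign (−1)^0·-1^-1·-1^-1 = +1.
(a,b)_19: α=1, u≡14; β=1, v≡7 (mod 19); (14|19)=-1, (7|19)=+1; sign (−1)^1·-1^1·+1^1 = +1.
(a,b)_13: α=1, u≡9; β=1, v≡8 (mod 13); (9|13)=+1, (8|13)=-1; sign (−1)^0·+1^1·-1^1 = -1.
|Ram(1235, 56810)| = 2, even; anisotropic at {2, 13}.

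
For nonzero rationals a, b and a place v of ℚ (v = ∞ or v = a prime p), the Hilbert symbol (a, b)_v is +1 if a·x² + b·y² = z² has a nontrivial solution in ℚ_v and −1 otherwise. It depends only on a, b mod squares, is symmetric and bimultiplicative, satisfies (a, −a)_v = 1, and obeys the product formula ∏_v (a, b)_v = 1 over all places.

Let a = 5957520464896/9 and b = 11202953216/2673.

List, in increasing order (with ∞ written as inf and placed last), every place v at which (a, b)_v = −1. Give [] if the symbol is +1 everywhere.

(a, b) ≡ (2431, 462) mod (ℚ^×)²; places V = {2, 3, 7, 11, 13, 17, ∞}.
(a,b)_13: α=3, u≡2; β=2, v≡8 (mod 13); (2|13)=-1, (8|13)=-1; sign (−1)^0·-1^2·-1^3 = -1.
(a,b)_17: α=3, u≡10; β=2, v≡14 (mod 17); (10|17)=-1, (14|17)=-1; sign (−1)^0·-1^2·-1^3 = -1.
(a,b)_7: α=2, u≡4; β=1, v≡5 (mod 7); (4|7)=+1, (5|7)=-1; sign (−1)^0·+1^1·-1^2 = +1.
(a,b)_∞: sgn(2431)=+, sgn(462)=+, so +1.
(a,b)_2: α=10, β=15; u≡7, v≡7 (mod 8); ε(u)ε(v)=1·1, αω(v)=10·0, βω(u)=15·0; sum ≡ 1  ⇒  -1.
(a,b)_3: α=-2, u≡1; β=-5, v≡1 (mod 3); (1|3)=+1, (1|3)=+1; sign (−1)^0·+1^-5·+1^-2 = +1.
(a,b)_11: α=1, u≡3; β=-1, v≡4 (mod 11); (3|11)=+1, (4|11)=+1; sign (−1)^1·+1^-1·+1^1 = -1.
(2431, 462 / ℚ) ramifies at {2, 11, 13, 17}: a division algebra.

[2, 11, 13, 17]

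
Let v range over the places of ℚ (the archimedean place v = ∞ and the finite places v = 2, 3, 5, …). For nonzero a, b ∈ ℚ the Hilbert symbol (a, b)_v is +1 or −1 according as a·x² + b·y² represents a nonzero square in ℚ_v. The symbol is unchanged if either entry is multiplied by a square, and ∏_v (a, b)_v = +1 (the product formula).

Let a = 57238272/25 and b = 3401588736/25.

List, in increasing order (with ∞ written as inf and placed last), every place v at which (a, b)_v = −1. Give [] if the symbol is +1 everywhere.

[2, 7]

(a, b) ≡ (3, 546) mod (ℚ^×)²; places V = {2, 3, 5, 7, 13, ∞}.
(a,b)_7: α=2, u≡6; β=1, v≡4 (mod 7); (6|7)=-1, (4|7)=+1; sign (−1)^0·-1^1·+1^2 = -1.
(a,b)_3: α=3, u≡1; β=3, v≡2 (mod 3); (1|3)=+1, (2|3)=-1; sign (−1)^1·+1^3·-1^3 = +1.
(a,b)_∞: sgn(3)=+, sgn(546)=+, so +1.
(a,b)_2: α=8, β=13; u≡3, v≡1 (mod 8); ε(u)ε(v)=1·0, αω(v)=8·0, βω(u)=13·1; sum ≡ 1  ⇒  -1.
(a,b)_5: α=-2, u≡2; β=-2, v≡1 (mod 5); (2|5)=-1, (1|5)=+1; sign (−1)^0·-1^-2·+1^-2 = +1.
(a,b)_13: α=2, u≡1; β=3, v≡12 (mod 13); (1|13)=+1, (12|13)=+1; sign (−1)^0·+1^3·+1^2 = +1.
|Ram(3, 546)| = 2, even; anisotropic at {2, 7}.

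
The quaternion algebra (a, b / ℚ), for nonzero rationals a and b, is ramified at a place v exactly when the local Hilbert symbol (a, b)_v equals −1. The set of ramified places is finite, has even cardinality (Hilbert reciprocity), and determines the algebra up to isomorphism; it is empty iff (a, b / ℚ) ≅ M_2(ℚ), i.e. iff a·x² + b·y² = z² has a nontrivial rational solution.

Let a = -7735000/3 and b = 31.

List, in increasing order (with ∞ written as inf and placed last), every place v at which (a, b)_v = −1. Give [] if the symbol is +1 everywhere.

Mod squares: a ≡ -9282, b ≡ 31. Check v ∈ {∞, 2, 3, 5, 7, 13, 17, 31}.
v=31: a=31^0·(≡9), b=31^1·(≡1) mod 31; (9|31)=+1, (1|31)=+1; (−1)^{0·1·15}·(+1)^1·(+1)^0 = +1.
v=7: a=7^1·(≡2), b=7^0·(≡3) mod 7; (2|7)=+1, (3|7)=-1; (−1)^{1·0·3}·(+1)^0·(-1)^1 = -1.
v=5: a=5^4·(≡3), b=5^0·(≡1) mod 5; (3|5)=-1, (1|5)=+1; (−1)^{4·0·2}·(-1)^0·(+1)^4 = +1.
v=17: a=17^1·(≡13), b=17^0·(≡14) mod 17; (13|17)=+1, (14|17)=-1; (−1)^{1·0·8}·(+1)^0·(-1)^1 = -1.
v=2: v_2(a)=3, v_2(b)=0; units ≡ 7, 7 (mod 8); ε·ε+αω+βω = 1·1+3·0+0·0 ≡ 1  ⇒  (a,b)_2 = -1.
v=∞: -9282 < 0 and 31 > 0  ⇒  (a,b)_∞ = +1.
v=13: a=13^1·(≡12), b=13^0·(≡5) mod 13; (12|13)=+1, (5|13)=-1; (−1)^{1·0·6}·(+1)^0·(-1)^1 = -1.
v=3: a=3^-1·(≡2), b=3^0·(≡1) mod 3; (2|3)=-1, (1|3)=+1; (−1)^{-1·0·1}·(-1)^0·(+1)^-1 = +1.
(-9282, 31 / ℚ) ramifies at {2, 7, 13, 17}: a division algebra.

[2, 7, 13, 17]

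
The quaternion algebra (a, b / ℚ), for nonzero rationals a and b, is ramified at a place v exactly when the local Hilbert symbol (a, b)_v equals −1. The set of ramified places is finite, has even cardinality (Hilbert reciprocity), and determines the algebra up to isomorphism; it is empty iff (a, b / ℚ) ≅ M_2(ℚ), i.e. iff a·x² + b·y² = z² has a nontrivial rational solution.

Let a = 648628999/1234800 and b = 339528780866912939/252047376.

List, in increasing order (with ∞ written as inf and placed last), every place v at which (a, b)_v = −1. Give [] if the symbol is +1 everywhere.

(a, b) ≡ (5593, 779) mod (ℚ^×)²; places V = {2, 3, 5, 7, 17, 19, 29, 41, 47, 53, ∞}.
(a,b)_17: α=3, u≡7; β=4, v≡7 (mod 17); (7|17)=-1, (7|17)=-1; sign (−1)^0·-1^4·-1^3 = -1.
(a,b)_19: α=0, u≡5; β=1, v≡15 (mod 19); (5|19)=+1, (15|19)=-1; sign (−1)^0·+1^1·-1^0 = +1.
(a,b)_47: α=1, u≡21; β=2, v≡25 (mod 47); (21|47)=+1, (25|47)=+1; sign (−1)^0·+1^2·+1^1 = +1.
(a,b)_5: α=-2, u≡2; β=0, v≡4 (mod 5); (2|5)=-1, (4|5)=+1; sign (−1)^0·-1^0·+1^-2 = +1.
(a,b)_3: α=-2, u≡1; β=-8, v≡2 (mod 3); (1|3)=+1, (2|3)=-1; sign (−1)^0·+1^-8·-1^-2 = +1.
(a,b)_41: α=0, u≡34; β=1, v≡13 (mod 41); (34|41)=-1, (13|41)=-1; sign (−1)^0·-1^1·-1^0 = -1.
(a,b)_2: α=-4, β=-4; u≡1, v≡3 (mod 8); ε(u)ε(v)=0·1, αω(v)=-4·1, βω(u)=-4·0; sum ≡ 0  ⇒  +1.
(a,b)_29: α=0, u≡20; β=2, v≡13 (mod 29); (20|29)=+1, (13|29)=+1; sign (−1)^0·+1^2·+1^0 = +1.
(a,b)_∞: sgn(5593)=+, sgn(779)=+, so +1.
(a,b)_53: α=2, u≡16; β=2, v≡4 (mod 53); (16|53)=+1, (4|53)=+1; sign (−1)^0·+1^2·+1^2 = +1.
(a,b)_7: α=-3, u≡2; β=-4, v≡2 (mod 7); (2|7)=+1, (2|7)=+1; sign (−1)^0·+1^-4·+1^-3 = +1.
Ram(5593, 779) = {17, 41}; no ℚ_17-point on the conic.

[17, 41]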